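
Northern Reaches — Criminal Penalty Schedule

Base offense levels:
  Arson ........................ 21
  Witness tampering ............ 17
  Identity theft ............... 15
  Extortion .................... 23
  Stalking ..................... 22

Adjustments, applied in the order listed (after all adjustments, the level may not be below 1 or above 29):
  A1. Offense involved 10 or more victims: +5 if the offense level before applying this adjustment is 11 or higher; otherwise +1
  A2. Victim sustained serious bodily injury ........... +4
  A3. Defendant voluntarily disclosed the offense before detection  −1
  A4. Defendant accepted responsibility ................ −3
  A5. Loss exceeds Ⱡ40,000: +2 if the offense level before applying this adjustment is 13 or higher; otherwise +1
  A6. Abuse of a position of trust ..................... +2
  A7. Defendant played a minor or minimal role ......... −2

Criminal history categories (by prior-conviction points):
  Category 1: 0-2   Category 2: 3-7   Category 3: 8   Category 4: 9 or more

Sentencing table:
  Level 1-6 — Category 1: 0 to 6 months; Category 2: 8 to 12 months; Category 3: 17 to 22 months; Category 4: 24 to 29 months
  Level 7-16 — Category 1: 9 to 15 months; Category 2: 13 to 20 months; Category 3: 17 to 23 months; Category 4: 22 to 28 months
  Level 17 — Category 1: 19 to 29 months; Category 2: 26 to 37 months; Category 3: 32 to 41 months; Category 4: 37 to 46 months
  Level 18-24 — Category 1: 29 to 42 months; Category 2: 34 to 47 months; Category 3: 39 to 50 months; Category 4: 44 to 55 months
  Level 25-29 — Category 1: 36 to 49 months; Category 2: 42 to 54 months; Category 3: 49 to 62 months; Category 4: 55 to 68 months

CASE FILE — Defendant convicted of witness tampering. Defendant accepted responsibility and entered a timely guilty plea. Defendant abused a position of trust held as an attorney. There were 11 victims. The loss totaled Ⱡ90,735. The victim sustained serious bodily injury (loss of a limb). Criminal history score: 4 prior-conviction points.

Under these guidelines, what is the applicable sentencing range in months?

Base offense level for witness tampering: 17.
A1 applies (level before this adjustment is 17 ≥ 11, so +5): 17 + 5 = 22.
A2 applies: 22 + 4 = 26.
A4 applies: 26 − 3 = 23.
A5 applies (level before this adjustment is 23 ≥ 13, so +2): 23 + 2 = 25.
A6 applies: 25 + 2 = 27.
Final offense level: 27.
Criminal history: 4 prior points → Category 2 (3-7).
Level 27 falls in the 25-29 band.
Grid: Level 25-29 × Category 2 = 42-54 months.

42-54 months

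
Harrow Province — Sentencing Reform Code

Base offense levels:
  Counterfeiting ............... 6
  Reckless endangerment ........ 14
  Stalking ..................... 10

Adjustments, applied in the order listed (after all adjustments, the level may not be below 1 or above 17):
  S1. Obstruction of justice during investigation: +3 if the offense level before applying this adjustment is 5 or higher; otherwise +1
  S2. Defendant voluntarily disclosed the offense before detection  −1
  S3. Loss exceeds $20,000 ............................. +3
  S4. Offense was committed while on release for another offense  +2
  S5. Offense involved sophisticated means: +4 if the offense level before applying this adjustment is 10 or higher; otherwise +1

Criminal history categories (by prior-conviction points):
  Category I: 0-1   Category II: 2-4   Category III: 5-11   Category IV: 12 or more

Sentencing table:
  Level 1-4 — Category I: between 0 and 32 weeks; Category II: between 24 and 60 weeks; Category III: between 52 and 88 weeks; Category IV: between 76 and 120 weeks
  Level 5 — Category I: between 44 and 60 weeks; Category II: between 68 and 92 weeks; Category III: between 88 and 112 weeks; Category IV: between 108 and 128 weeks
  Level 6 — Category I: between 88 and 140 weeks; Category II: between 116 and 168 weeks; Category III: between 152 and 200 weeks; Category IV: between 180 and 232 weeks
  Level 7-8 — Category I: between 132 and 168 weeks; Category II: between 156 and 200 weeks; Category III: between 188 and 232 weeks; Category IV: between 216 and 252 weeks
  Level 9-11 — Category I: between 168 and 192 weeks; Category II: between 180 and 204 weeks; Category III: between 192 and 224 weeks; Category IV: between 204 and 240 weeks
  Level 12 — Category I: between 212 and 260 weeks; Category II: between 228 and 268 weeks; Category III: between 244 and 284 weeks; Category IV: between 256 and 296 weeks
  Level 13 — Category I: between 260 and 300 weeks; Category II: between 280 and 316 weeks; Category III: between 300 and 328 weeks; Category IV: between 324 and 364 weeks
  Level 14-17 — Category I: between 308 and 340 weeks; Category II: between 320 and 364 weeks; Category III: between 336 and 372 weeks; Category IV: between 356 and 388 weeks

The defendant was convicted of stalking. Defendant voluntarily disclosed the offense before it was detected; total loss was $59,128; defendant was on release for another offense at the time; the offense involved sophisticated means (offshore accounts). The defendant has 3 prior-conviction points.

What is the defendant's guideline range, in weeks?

320-364 weeks

Base offense level for stalking: 10.
S2 applies: 10 − 1 = 9.
S3 applies: 9 + 3 = 12.
S4 applies: 12 + 2 = 14.
S5 applies (level before this adjustment is 14 ≥ 10, so +4): 14 + 4 = 18.
Level 18 exceeds the maximum of 17; capped at 17.
Final offense level: 17.
Criminal history: 3 prior points → Category II (2-4).
Level 17 falls in the 14-17 band.
Grid: Level 14-17 × Category II = 320-364 weeks.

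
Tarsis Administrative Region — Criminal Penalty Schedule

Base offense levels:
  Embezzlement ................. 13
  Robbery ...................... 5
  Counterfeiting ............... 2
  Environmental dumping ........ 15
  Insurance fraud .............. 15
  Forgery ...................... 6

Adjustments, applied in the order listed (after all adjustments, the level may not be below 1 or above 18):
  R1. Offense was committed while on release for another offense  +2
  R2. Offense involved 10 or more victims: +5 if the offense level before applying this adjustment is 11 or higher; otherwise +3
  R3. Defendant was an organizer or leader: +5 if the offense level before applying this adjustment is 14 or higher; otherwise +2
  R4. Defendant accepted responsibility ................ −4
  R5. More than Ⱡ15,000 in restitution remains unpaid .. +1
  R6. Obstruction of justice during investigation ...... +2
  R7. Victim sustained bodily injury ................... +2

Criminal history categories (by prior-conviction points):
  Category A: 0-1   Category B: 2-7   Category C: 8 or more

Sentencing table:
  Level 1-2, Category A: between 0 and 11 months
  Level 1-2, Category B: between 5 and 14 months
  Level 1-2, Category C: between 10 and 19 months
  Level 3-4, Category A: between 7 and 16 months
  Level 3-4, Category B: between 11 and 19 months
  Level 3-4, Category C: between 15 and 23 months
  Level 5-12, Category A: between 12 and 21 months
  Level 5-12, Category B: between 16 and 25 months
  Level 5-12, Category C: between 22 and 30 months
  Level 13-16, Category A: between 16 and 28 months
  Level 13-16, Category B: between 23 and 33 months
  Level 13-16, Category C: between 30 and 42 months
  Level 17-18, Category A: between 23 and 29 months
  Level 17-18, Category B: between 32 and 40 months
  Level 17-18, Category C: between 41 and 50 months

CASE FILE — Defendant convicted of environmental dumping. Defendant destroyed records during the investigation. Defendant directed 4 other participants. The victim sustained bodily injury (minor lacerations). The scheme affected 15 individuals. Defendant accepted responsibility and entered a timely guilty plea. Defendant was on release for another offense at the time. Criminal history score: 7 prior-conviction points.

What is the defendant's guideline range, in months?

32-40 months

Base offense level for environmental dumping: 15.
R1 applies: 15 + 2 = 17.
R2 applies (level before this adjustment is 17 ≥ 11, so +5): 17 + 5 = 22.
R3 applies (level before this adjustment is 22 ≥ 14, so +5): 22 + 5 = 27.
R4 applies: 27 − 4 = 23.
R6 applies: 23 + 2 = 25.
R7 applies: 25 + 2 = 27.
Level 27 exceeds the maximum of 18; capped at 18.
Final offense level: 18.
Criminal history: 7 prior points → Category B (2-7).
Level 18 falls in the 17-18 band.
Grid: Level 17-18 × Category B = 32-40 months.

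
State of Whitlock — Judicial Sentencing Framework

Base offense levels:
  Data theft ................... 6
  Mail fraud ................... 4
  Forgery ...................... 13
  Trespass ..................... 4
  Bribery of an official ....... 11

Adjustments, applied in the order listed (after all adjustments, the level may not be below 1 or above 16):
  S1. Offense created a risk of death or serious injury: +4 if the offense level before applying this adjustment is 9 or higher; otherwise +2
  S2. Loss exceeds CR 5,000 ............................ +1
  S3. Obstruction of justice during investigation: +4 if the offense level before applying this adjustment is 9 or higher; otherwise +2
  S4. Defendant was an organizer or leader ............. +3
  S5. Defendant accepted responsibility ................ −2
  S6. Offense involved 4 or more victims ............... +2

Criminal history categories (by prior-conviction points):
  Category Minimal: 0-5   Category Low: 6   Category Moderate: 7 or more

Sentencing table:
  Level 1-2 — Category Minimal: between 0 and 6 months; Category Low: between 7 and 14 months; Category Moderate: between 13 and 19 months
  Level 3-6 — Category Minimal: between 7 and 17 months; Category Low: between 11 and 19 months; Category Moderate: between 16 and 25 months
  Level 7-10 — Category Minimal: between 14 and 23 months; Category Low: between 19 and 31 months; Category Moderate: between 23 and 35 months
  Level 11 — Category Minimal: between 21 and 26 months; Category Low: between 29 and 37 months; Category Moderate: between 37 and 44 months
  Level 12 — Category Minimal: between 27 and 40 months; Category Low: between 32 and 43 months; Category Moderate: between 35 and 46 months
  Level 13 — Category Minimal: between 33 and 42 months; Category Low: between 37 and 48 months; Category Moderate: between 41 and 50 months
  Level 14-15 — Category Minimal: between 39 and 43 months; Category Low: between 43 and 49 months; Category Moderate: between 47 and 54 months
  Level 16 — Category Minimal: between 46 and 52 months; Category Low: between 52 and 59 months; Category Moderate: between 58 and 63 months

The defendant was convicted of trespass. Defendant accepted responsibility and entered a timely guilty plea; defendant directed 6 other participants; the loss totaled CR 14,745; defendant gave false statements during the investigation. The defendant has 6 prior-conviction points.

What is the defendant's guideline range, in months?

Base offense level for trespass: 4.
S2 applies: 4 + 1 = 5.
S3 applies (level before this adjustment is 5 < 9, so +2): 5 + 2 = 7.
S4 applies: 7 + 3 = 10.
S5 applies: 10 − 2 = 8.
Final offense level: 8.
Criminal history: 6 prior points → Category Low (6).
Level 8 falls in the 7-10 band.
Grid: Level 7-10 × Category Low = 19-31 months.

19-31 months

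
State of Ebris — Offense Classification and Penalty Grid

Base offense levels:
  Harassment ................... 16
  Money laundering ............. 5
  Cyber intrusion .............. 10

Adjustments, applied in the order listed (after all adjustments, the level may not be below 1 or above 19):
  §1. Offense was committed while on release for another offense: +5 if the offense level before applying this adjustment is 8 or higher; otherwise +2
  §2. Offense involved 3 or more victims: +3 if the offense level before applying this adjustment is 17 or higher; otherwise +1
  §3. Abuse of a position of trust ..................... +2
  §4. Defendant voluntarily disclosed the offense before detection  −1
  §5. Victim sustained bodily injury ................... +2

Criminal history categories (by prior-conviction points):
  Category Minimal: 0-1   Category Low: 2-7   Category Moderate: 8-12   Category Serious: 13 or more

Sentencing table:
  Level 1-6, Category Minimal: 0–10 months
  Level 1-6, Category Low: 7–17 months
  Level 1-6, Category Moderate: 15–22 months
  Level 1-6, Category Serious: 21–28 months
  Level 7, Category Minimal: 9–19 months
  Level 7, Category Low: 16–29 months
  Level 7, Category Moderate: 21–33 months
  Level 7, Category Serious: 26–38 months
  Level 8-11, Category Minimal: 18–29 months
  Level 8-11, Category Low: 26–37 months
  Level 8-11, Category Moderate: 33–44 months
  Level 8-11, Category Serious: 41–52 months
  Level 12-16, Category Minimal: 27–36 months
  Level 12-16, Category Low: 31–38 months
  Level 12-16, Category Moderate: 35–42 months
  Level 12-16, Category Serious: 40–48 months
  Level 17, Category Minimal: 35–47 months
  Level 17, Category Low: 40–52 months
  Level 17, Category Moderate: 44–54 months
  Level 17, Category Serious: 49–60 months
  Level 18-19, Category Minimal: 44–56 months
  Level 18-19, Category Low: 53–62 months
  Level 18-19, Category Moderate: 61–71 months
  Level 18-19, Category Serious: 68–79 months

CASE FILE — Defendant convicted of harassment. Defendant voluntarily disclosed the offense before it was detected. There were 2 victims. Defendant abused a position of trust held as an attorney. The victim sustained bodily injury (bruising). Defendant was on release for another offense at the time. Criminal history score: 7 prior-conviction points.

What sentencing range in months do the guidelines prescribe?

Base offense level for harassment: 16.
§1 applies (level before this adjustment is 16 ≥ 8, so +5): 16 + 5 = 21.
§3 applies: 21 + 2 = 23.
§4 applies: 23 − 1 = 22.
§5 applies: 22 + 2 = 24.
Level 24 exceeds the maximum of 19; capped at 19.
Final offense level: 19.
Criminal history: 7 prior points → Category Low (2-7).
Level 19 falls in the 18-19 band.
Grid: Level 18-19 × Category Low = 53-62 months.

53-62 months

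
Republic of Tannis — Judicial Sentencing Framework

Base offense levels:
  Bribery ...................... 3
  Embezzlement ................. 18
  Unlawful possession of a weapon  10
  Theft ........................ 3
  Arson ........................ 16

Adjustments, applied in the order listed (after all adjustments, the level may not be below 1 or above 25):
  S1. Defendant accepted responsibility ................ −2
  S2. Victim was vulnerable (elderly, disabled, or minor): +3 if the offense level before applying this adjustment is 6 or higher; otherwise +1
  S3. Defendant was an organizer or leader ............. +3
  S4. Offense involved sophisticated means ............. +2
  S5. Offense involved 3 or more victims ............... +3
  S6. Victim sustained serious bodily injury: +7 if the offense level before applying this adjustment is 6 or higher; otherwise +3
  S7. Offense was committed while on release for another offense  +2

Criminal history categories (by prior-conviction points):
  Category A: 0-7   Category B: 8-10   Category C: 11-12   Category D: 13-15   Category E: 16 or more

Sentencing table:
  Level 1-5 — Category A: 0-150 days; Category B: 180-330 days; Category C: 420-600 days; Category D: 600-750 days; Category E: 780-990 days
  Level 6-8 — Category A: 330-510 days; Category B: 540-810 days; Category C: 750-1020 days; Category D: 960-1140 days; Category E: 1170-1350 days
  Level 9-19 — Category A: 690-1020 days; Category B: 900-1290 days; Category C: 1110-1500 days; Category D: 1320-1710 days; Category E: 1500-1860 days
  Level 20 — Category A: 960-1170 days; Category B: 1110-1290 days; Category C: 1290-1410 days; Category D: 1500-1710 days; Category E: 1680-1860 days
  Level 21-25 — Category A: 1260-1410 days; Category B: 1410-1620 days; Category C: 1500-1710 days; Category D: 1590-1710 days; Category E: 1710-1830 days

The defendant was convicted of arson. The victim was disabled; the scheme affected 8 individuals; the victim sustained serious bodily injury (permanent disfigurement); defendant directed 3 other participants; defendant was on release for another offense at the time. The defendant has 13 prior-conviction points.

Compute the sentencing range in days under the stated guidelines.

1590-1710 days

Base offense level for arson: 16.
S1 does not apply.
S2 applies (level before this adjustment is 16 ≥ 6, so +3): 16 + 3 = 19.
S3 applies: 19 + 3 = 22.
S4 does not apply.
S5 applies: 22 + 3 = 25.
S6 applies (level before this adjustment is 25 ≥ 6, so +7): 25 + 7 = 32.
S7 applies: 32 + 2 = 34.
Level 34 exceeds the maximum of 25; capped at 25.
Final offense level: 25.
Criminal history: 13 prior points → Category D (13-15).
Level 25 falls in the 21-25 band.
Grid: Level 21-25 × Category D = 1590-1710 days.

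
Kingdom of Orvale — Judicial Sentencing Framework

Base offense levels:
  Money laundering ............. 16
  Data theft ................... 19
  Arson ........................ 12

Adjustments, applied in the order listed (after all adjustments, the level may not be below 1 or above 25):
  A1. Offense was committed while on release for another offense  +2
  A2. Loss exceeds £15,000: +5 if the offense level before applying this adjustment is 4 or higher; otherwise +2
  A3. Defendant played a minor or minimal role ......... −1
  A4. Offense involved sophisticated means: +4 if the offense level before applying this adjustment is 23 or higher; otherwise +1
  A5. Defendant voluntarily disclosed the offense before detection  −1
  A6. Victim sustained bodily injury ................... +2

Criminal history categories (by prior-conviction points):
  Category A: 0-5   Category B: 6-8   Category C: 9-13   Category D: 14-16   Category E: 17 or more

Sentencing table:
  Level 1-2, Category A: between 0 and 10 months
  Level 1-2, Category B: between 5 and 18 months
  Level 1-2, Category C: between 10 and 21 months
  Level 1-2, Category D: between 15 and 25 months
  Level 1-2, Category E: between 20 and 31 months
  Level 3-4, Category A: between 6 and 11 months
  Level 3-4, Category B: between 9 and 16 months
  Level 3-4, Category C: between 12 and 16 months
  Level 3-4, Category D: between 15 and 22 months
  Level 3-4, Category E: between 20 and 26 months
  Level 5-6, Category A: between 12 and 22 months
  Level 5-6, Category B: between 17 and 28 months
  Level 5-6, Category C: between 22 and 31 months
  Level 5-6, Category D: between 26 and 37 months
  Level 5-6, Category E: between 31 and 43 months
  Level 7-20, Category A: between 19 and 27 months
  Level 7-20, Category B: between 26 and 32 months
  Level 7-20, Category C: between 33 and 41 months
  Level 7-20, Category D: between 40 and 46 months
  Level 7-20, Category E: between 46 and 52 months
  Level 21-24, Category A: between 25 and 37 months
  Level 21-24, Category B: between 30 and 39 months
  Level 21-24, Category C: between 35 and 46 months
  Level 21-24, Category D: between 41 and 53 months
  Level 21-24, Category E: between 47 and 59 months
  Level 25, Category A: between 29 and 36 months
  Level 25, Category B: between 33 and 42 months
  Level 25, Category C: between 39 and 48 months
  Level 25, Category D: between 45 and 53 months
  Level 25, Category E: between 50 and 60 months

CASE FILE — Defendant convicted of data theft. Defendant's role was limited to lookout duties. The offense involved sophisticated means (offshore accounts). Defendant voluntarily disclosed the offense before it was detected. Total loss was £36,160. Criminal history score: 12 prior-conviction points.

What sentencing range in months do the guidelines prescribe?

Base offense level for data theft: 19.
A1 does not apply.
A2 applies (level before this adjustment is 19 ≥ 4, so +5): 19 + 5 = 24.
A3 applies: 24 − 1 = 23.
A4 applies (level before this adjustment is 23 ≥ 23, so +4): 23 + 4 = 27.
A5 applies: 27 − 1 = 26.
Level 26 exceeds the maximum of 25; capped at 25.
Final offense level: 25.
Criminal history: 12 prior points → Category C (9-13).
Level 25 falls in the 25 band.
Grid: Level 25 × Category C = 39-48 months.

39-48 months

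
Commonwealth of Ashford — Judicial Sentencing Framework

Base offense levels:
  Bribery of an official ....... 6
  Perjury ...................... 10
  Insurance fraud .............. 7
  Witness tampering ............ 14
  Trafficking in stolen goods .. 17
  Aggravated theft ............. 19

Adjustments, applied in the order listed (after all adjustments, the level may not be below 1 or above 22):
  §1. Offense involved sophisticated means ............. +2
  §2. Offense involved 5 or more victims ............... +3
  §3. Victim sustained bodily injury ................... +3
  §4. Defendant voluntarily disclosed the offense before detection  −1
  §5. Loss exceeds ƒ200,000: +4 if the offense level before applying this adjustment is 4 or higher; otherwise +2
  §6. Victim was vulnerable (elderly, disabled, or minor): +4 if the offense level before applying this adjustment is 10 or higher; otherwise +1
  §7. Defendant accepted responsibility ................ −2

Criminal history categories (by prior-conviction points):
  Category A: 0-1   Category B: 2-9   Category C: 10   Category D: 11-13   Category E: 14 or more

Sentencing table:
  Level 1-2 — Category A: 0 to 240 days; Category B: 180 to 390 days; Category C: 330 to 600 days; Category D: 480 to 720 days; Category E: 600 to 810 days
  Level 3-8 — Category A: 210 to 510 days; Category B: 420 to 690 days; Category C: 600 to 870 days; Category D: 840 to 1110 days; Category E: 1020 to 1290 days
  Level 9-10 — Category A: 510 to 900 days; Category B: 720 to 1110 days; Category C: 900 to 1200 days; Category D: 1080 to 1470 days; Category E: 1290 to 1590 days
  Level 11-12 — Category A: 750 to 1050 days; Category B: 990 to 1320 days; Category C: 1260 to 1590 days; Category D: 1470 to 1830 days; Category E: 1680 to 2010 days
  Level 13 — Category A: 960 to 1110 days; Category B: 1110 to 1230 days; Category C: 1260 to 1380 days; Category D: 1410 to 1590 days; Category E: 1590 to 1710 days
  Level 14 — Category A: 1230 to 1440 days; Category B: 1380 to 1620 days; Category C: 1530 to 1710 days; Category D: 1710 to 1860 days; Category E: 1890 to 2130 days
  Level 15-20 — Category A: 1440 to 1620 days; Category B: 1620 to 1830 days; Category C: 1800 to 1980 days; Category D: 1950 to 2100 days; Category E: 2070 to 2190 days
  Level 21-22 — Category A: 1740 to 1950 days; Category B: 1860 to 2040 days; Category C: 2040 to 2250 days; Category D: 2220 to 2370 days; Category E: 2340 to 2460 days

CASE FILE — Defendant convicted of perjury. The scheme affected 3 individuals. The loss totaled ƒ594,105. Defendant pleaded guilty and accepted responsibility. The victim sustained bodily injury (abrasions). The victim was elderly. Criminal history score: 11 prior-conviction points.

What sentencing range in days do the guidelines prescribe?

1950-2100 days

Base offense level for perjury: 10.
§3 applies: 10 + 3 = 13.
§4 does not apply.
§5 applies (level before this adjustment is 13 ≥ 4, so +4): 13 + 4 = 17.
§6 applies (level before this adjustment is 17 ≥ 10, so +4): 17 + 4 = 21.
§7 applies: 21 − 2 = 19.
Final offense level: 19.
Criminal history: 11 prior points → Category D (11-13).
Level 19 falls in the 15-20 band.
Grid: Level 15-20 × Category D = 1950-2100 days.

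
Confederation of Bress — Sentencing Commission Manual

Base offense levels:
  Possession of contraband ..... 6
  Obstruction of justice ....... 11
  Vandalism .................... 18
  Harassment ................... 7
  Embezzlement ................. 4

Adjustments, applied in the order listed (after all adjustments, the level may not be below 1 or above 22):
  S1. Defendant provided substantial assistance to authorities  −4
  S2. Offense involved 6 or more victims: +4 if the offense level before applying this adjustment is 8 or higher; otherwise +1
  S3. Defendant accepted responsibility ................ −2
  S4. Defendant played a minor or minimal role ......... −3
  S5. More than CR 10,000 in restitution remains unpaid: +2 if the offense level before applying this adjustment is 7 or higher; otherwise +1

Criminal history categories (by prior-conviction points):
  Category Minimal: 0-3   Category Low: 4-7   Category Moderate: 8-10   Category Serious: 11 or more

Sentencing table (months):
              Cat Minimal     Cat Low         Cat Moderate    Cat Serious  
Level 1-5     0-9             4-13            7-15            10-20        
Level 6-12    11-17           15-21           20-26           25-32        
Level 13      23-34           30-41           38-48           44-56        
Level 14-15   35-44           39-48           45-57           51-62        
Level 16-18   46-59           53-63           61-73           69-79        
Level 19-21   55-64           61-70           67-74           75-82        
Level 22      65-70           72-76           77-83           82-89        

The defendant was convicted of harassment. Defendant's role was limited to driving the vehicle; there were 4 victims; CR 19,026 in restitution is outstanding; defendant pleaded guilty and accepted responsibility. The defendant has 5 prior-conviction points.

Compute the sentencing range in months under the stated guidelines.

4-13 months

Base offense level for harassment: 7.
S1 does not apply.
S2 does not apply.
S3 applies: 7 − 2 = 5.
S4 applies: 5 − 3 = 2.
S5 applies (level before this adjustment is 2 < 7, so +1): 2 + 1 = 3.
Final offense level: 3.
Criminal history: 5 prior points → Category Low (4-7).
Level 3 falls in the 1-5 band.
Grid: Level 1-5 × Category Low = 4-13 months.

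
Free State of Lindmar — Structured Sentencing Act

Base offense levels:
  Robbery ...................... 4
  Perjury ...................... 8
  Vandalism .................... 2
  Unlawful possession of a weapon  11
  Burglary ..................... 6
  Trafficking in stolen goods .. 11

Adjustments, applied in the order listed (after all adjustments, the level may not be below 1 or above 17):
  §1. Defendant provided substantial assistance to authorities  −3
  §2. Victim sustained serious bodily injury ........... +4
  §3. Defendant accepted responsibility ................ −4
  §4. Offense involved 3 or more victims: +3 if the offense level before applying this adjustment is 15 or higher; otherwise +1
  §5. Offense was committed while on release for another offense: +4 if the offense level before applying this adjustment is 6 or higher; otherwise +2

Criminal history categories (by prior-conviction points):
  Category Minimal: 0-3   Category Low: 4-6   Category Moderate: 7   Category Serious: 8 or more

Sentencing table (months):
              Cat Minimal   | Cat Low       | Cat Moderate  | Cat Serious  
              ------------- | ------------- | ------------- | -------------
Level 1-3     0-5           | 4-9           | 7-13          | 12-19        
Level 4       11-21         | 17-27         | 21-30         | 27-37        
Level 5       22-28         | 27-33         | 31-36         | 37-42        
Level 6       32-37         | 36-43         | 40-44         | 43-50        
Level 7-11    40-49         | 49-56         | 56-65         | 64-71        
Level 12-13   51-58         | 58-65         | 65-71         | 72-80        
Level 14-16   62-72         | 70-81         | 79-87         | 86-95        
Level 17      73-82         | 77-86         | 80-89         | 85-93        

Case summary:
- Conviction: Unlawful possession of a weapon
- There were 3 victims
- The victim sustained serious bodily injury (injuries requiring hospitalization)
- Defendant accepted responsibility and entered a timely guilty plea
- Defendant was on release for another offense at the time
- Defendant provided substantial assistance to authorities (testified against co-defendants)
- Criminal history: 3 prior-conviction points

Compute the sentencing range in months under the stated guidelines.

Base offense level for unlawful possession of a weapon: 11.
§1 applies: 11 − 3 = 8.
§2 applies: 8 + 4 = 12.
§3 applies: 12 − 4 = 8.
§4 applies (level before this adjustment is 8 < 15, so +1): 8 + 1 = 9.
§5 applies (level before this adjustment is 9 ≥ 6, so +4): 9 + 4 = 13.
Final offense level: 13.
Criminal history: 3 prior points → Category Minimal (0-3).
Level 13 falls in the 12-13 band.
Grid: Level 12-13 × Category Minimal = 51-58 months.

51-58 months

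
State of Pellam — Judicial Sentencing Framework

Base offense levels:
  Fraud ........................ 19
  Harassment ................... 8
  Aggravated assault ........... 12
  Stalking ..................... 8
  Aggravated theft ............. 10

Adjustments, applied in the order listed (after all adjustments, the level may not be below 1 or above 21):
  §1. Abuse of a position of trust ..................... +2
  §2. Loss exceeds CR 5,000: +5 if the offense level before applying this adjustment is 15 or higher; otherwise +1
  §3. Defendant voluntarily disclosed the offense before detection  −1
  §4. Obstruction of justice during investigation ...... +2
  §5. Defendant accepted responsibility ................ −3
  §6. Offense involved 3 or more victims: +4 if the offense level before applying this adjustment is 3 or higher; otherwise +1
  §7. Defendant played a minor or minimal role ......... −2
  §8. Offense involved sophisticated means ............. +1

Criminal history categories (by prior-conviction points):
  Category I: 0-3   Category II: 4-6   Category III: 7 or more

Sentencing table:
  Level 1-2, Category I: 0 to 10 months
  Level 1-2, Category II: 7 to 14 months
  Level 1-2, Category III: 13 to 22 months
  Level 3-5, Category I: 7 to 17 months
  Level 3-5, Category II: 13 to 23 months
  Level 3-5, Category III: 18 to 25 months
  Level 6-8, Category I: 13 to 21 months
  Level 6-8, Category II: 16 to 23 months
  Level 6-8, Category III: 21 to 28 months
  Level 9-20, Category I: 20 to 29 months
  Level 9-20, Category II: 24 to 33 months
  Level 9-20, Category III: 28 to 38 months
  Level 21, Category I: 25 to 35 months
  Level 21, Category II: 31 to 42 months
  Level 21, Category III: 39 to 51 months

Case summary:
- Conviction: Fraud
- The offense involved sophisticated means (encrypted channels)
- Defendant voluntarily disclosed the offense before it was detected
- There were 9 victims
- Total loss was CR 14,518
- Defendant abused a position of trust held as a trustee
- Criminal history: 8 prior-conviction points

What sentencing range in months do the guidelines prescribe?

Base offense level for fraud: 19.
§1 applies: 19 + 2 = 21.
§2 applies (level before this adjustment is 21 ≥ 15, so +5): 21 + 5 = 26.
§3 applies: 26 − 1 = 25.
§5 does not apply.
§6 applies (level before this adjustment is 25 ≥ 3, so +4): 25 + 4 = 29.
§8 applies: 29 + 1 = 30.
Level 30 exceeds the maximum of 21; capped at 21.
Final offense level: 21.
Criminal history: 8 prior points → Category III (7+).
Level 21 falls in the 21 band.
Grid: Level 21 × Category III = 39-51 months.

39-51 months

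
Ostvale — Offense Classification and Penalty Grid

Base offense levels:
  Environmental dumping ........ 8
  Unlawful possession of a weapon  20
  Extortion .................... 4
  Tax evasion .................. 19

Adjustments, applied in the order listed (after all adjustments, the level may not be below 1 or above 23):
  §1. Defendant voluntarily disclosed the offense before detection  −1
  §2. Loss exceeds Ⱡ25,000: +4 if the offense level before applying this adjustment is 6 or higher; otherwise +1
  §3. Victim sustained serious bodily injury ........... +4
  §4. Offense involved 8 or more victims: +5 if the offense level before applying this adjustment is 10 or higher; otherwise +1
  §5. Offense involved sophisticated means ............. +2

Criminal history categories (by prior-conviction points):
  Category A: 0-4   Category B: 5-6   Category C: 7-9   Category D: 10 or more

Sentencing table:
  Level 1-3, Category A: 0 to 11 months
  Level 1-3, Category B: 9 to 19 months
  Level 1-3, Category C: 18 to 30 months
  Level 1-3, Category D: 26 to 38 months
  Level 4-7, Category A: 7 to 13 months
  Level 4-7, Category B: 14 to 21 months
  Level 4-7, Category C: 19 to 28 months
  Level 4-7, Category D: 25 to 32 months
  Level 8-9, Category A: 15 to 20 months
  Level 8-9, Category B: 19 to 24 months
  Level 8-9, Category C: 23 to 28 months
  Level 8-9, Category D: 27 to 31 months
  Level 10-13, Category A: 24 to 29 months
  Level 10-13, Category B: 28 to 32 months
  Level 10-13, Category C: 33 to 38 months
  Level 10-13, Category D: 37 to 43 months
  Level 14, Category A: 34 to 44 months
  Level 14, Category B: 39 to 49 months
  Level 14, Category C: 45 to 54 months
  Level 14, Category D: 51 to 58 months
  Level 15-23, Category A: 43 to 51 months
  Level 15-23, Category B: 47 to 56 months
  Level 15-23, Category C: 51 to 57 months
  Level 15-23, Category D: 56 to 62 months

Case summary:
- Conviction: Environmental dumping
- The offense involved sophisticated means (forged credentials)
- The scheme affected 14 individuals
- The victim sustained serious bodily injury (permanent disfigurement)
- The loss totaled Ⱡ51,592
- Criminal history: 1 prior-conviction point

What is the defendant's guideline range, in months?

43-51 months

Base offense level for environmental dumping: 8.
§1 does not apply.
§2 applies (level before this adjustment is 8 ≥ 6, so +4): 8 + 4 = 12.
§3 applies: 12 + 4 = 16.
§4 applies (level before this adjustment is 16 ≥ 10, so +5): 16 + 5 = 21.
§5 applies: 21 + 2 = 23.
Final offense level: 23.
Criminal history: 1 prior point → Category A (0-4).
Level 23 falls in the 15-23 band.
Grid: Level 15-23 × Category A = 43-51 months.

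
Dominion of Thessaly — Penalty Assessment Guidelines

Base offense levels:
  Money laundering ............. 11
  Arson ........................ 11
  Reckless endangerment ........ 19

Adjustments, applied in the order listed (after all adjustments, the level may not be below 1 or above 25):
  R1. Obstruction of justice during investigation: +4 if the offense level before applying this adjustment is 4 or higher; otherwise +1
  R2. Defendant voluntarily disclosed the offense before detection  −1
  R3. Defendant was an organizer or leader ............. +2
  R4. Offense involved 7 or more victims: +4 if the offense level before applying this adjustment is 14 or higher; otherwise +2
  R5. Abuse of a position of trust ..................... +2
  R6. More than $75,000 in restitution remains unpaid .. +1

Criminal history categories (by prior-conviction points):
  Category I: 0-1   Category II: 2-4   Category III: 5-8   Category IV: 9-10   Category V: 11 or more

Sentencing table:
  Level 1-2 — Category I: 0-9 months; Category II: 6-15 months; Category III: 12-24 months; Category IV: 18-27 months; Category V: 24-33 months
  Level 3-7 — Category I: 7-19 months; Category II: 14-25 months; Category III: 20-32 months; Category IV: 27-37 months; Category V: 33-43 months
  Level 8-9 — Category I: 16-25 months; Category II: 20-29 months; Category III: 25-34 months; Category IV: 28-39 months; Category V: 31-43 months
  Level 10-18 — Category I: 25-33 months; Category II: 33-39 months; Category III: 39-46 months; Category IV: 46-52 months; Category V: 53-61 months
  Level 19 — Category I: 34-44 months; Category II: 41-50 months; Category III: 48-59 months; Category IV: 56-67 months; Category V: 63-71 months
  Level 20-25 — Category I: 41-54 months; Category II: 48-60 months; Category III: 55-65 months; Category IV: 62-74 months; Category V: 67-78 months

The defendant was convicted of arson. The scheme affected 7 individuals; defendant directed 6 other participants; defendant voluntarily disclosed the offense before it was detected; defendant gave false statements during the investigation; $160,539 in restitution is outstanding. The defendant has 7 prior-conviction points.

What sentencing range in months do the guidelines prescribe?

55-65 months

Base offense level for arson: 11.
R1 applies (level before this adjustment is 11 ≥ 4, so +4): 11 + 4 = 15.
R2 applies: 15 − 1 = 14.
R3 applies: 14 + 2 = 16.
R4 applies (level before this adjustment is 16 ≥ 14, so +4): 16 + 4 = 20.
R6 applies: 20 + 1 = 21.
Final offense level: 21.
Criminal history: 7 prior points → Category III (5-8).
Level 21 falls in the 20-25 band.
Grid: Level 20-25 × Category III = 55-65 months.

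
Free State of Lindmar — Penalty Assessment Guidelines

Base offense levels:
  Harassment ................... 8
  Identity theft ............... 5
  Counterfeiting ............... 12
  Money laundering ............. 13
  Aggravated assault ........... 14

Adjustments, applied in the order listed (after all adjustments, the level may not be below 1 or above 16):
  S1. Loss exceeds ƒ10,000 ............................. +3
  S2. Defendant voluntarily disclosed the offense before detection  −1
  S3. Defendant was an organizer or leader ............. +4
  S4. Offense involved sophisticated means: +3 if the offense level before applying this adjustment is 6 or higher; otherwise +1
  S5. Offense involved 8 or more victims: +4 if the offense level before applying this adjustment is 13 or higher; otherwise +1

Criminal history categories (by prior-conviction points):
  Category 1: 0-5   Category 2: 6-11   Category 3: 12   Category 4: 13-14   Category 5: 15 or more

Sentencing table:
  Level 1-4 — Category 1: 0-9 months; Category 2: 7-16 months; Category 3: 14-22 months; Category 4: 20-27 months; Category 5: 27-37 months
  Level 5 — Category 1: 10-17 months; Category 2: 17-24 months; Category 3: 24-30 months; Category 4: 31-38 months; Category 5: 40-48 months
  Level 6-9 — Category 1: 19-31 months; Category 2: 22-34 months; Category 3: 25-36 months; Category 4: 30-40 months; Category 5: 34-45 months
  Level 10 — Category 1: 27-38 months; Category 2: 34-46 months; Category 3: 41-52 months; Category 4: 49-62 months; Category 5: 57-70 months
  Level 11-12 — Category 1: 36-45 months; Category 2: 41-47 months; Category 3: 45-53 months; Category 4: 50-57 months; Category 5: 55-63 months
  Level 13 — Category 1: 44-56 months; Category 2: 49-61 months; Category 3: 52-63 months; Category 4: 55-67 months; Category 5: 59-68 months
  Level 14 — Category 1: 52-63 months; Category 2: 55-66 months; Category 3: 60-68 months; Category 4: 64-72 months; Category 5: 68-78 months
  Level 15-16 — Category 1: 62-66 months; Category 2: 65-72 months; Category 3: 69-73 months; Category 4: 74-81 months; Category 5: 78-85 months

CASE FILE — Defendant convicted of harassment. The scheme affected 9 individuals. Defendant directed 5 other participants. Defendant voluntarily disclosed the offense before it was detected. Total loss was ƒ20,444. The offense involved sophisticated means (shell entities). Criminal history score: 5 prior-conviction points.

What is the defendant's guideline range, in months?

62-66 months

Base offense level for harassment: 8.
S1 applies: 8 + 3 = 11.
S2 applies: 11 − 1 = 10.
S3 applies: 10 + 4 = 14.
S4 applies (level before this adjustment is 14 ≥ 6, so +3): 14 + 3 = 17.
S5 applies (level before this adjustment is 17 ≥ 13, so +4): 17 + 4 = 21.
Level 21 exceeds the maximum of 16; capped at 16.
Final offense level: 16.
Criminal history: 5 prior points → Category 1 (0-5).
Level 16 falls in the 15-16 band.
Grid: Level 15-16 × Category 1 = 62-66 months.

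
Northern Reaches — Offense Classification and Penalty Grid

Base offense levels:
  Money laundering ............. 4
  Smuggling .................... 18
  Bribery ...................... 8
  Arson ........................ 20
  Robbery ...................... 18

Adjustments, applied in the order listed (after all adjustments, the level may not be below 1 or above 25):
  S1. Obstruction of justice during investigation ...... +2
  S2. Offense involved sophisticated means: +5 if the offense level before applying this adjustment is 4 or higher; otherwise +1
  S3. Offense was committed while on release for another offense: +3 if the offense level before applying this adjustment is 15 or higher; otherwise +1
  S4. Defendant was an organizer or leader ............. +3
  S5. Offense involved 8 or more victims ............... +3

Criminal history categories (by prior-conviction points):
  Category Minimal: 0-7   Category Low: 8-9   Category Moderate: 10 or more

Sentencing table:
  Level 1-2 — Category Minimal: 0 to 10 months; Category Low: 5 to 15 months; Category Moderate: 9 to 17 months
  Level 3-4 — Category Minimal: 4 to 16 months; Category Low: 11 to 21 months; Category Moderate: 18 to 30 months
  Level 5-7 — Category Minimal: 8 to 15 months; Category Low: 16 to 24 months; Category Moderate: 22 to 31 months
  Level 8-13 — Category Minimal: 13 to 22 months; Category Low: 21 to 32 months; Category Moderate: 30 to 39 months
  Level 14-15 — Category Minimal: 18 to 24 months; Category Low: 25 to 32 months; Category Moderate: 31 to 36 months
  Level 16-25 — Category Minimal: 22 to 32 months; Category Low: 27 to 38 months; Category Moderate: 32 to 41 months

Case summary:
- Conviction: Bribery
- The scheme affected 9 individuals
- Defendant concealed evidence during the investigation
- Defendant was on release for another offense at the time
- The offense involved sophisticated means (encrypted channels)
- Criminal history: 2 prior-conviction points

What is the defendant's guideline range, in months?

Base offense level for bribery: 8.
S1 applies: 8 + 2 = 10.
S2 applies (level before this adjustment is 10 ≥ 4, so +5): 10 + 5 = 15.
S3 applies (level before this adjustment is 15 ≥ 15, so +3): 15 + 3 = 18.
S5 applies: 18 + 3 = 21.
Final offense level: 21.
Criminal history: 2 prior points → Category Minimal (0-7).
Level 21 falls in the 16-25 band.
Grid: Level 16-25 × Category Minimal = 22-32 months.

22-32 months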